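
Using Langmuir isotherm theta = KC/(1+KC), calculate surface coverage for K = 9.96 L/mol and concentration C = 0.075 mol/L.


Langmuir isotherm: theta = K*C / (1 + K*C)
K*C = 9.96 * 0.075 = 0.747
theta = 0.747 / (1 + 0.747) = 0.747 / 1.747
theta = 0.4276

0.4276


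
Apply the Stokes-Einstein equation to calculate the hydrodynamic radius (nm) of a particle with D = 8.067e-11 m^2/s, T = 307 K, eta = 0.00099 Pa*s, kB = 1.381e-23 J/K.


Stokes-Einstein: R = kB*T / (6*pi*eta*D)
R = 1.381e-23 * 307 / (6 * pi * 0.00099 * 8.067e-11)
R = 2.81633e-09 m = 2.82 nm

2.82


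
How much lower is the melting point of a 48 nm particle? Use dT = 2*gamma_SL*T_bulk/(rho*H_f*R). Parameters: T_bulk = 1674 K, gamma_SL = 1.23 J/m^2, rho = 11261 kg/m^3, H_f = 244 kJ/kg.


Radius R = 48/2 = 24 nm = 2.4e-08 m
Convert H_f = 244 kJ/kg = 244000 J/kg
dT = 2 * gamma_SL * T_bulk / (rho * H_f * R)
dT = 2 * 1.23 * 1674 / (11261 * 244000 * 2.4e-08)
dT = 62.4 K

62.4


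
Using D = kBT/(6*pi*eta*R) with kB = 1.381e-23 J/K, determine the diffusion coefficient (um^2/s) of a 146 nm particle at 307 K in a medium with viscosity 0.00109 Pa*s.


Radius R = 146/2 = 73 nm = 7.3e-08 m
D = kB*T / (6*pi*eta*R)
D = 1.381e-23 * 307 / (6 * pi * 0.00109 * 7.3e-08)
D = 2.82671e-12 m^2/s = 2.827 um^2/s

2.827


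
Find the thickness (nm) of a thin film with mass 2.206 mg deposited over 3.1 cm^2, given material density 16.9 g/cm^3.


Convert: m = 2.206 mg = 2.2060e-06 kg, A = 3.1 cm^2 = 3.1000e-04 m^2, rho = 16.9 g/cm^3 = 16900 kg/m^3
t = m / (A * rho)
t = 2.2060e-06 / (3.1000e-04 * 16900)
t = 4.2107e-07 m = 421.1 nm

421.1


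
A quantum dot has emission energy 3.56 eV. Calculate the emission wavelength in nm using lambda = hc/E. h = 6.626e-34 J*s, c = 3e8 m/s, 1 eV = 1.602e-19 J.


Convert energy: E = 3.56 eV = 3.56 * 1.602e-19 = 5.70312e-19 J
lambda = h*c / E = 6.626e-34 * 3e8 / 5.70312e-19
lambda = 3.48546e-07 m = 348.5 nm

348.5


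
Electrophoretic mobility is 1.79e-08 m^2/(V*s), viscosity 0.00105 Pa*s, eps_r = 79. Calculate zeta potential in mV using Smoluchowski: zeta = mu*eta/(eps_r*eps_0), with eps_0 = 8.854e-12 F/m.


Smoluchowski equation: zeta = mu * eta / (eps_r * eps_0)
zeta = 1.79e-08 * 0.00105 / (79 * 8.854e-12)
zeta = 0.02687 V = 26.87 mV

26.87


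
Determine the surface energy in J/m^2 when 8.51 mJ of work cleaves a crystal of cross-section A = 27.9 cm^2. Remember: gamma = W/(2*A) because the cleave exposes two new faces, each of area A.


Convert: A = 27.9 cm^2 = 0.00279 m^2, W = 8.51 mJ = 0.00851 J
Cleaving exposes two faces of area A, so total new surface = 2*A and gamma = W / (2*A)
gamma = 0.00851 / (2 * 0.00279)
gamma = 1.525 J/m^2

1.525


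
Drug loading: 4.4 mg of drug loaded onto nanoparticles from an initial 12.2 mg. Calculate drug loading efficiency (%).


Drug loading efficiency = (drug loaded / drug initial) * 100
DLE = 4.4 / 12.2 * 100
DLE = 0.3607 * 100
DLE = 36.07%

36.07


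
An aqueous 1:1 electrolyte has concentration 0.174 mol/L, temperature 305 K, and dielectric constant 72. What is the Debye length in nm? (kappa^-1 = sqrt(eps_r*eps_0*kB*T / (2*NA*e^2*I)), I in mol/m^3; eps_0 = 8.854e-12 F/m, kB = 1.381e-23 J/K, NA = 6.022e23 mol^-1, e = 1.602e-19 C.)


Ionic strength I = 0.174 * 1^2 * 1000 = 174 mol/m^3
kappa^-1 = sqrt(72 * 8.854e-12 * 1.381e-23 * 305 / (2 * 6.022e23 * (1.602e-19)^2 * 174))
kappa^-1 = 0.707 nm

0.707


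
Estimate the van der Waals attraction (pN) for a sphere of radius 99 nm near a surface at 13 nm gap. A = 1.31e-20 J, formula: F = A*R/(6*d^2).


Convert to SI: R = 99 nm = 9.9e-08 m, d = 13 nm = 1.3e-08 m
F = A * R / (6 * d^2)
F = 1.31e-20 * 9.9e-08 / (6 * (1.3e-08)^2)
F = 1.27899e-12 N = 1.279 pN

1.279


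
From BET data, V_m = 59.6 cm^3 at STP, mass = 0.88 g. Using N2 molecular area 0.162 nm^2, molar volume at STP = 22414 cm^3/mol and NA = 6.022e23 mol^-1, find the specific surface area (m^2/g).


Number of moles in monolayer = V_m / 22414 = 59.6 / 22414 = 0.00265905
Number of molecules = moles * NA = 0.00265905 * 6.022e23
SA = molecules * sigma / mass
SA = (59.6 / 22414) * 6.022e23 * 0.162e-18 / 0.88
SA = 294.8 m^2/g

294.8


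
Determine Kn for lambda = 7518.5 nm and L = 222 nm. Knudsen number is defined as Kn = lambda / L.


Knudsen number Kn = lambda / L
Kn = 7518.5 / 222
Kn = 33.8671

33.8671


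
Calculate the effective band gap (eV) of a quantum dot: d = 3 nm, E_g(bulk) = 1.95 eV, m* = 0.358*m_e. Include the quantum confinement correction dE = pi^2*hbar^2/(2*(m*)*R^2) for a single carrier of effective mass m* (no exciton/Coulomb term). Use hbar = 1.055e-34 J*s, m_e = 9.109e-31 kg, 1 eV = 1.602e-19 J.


Radius R = 3/2 nm = 1.5e-09 m
Confinement energy dE = pi^2 * hbar^2 / (2 * m_eff * m_e * R^2)
dE = pi^2 * (1.055e-34)^2 / (2 * 0.358 * 9.109e-31 * (1.5e-09)^2) J, divided by 1.602e-19 J/eV
dE = 0.4673 eV
Total band gap = E_g(bulk) + dE = 1.95 + 0.4673 = 2.4173 eV

2.4173


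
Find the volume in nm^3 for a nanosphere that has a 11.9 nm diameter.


Radius r = 11.9/2 = 5.95 nm
Volume V = (4/3) * pi * r^3
V = (4/3) * pi * (5.95)^3
V = 882.35 nm^3

882.35


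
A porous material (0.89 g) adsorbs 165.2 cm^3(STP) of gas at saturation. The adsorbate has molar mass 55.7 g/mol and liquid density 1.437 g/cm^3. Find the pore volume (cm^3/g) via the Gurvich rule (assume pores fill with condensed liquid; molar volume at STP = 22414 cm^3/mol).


Moles adsorbed n = V_ads / 22414 = 165.2 / 22414 = 7.370394e-03 mol
Liquid volume V_liq = n * M / rho_liq = 7.370394e-03 * 55.7 / 1.437 = 0.28569 cm^3
Specific pore volume V_pore = V_liq / m_sample = 0.28569 / 0.89
V_pore = 0.321 cm^3/g

0.321


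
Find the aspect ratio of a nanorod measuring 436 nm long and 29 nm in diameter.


Aspect ratio AR = length / diameter
AR = 436 / 29
AR = 15.03

15.03


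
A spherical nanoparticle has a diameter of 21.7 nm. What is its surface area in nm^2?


Radius r = 21.7/2 = 10.85 nm
Surface area SA = 4 * pi * r^2
SA = 4 * pi * (10.85)^2
SA = 1479.34 nm^2

1479.34


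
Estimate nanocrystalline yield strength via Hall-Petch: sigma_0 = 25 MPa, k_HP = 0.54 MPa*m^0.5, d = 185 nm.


d = 185 nm = 1.85e-07 m
sqrt(d) = 0.0004301163
Hall-Petch contribution = k / sqrt(d) = 0.54 / 0.0004301163 = 1255.5 MPa
sigma = sigma_0 + k/sqrt(d) = 25 + 1255.5 = 1280.5 MPa

1280.5


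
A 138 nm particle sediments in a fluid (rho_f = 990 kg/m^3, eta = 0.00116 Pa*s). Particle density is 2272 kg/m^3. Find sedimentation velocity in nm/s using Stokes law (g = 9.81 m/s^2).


Radius R = 138/2 nm = 6.9e-08 m
Density difference = 2272 - 990 = 1282 kg/m^3
v = 2 * R^2 * (rho_p - rho_f) * g / (9 * eta)
v = 2 * (6.9e-08)^2 * 1282 * 9.81 / (9 * 0.00116)
v = 1.14706e-08 m/s = 11.4706 nm/s

11.4706


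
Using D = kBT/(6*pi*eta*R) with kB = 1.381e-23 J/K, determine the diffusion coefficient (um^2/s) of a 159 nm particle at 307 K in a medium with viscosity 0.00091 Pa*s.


Radius R = 159/2 = 79.5 nm = 7.95e-08 m
D = kB*T / (6*pi*eta*R)
D = 1.381e-23 * 307 / (6 * pi * 0.00091 * 7.95e-08)
D = 3.10901e-12 m^2/s = 3.109 um^2/s

3.109


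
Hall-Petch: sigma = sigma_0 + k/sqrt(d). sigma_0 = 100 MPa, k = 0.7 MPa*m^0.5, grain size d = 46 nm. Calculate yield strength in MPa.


d = 46 nm = 4.6e-08 m
sqrt(d) = 0.0002144761
Hall-Petch contribution = k / sqrt(d) = 0.7 / 0.0002144761 = 3263.8 MPa
sigma = sigma_0 + k/sqrt(d) = 100 + 3263.8 = 3363.8 MPa

3363.8


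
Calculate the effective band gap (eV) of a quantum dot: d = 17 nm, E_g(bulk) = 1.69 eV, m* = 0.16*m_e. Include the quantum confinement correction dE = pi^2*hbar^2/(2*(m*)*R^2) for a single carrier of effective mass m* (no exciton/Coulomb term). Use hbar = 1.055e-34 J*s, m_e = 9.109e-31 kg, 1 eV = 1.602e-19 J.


Radius R = 17/2 nm = 8.5e-09 m
Confinement energy dE = pi^2 * hbar^2 / (2 * m_eff * m_e * R^2)
dE = pi^2 * (1.055e-34)^2 / (2 * 0.16 * 9.109e-31 * (8.5e-09)^2) J, divided by 1.602e-19 J/eV
dE = 0.0326 eV
Total band gap = E_g(bulk) + dE = 1.69 + 0.0326 = 1.7226 eV

1.7226


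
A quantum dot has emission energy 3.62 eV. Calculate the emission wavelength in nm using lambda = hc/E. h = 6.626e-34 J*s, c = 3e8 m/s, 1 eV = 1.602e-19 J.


Convert energy: E = 3.62 eV = 3.62 * 1.602e-19 = 5.79924e-19 J
lambda = h*c / E = 6.626e-34 * 3e8 / 5.79924e-19
lambda = 3.42769e-07 m = 342.8 nm

342.8


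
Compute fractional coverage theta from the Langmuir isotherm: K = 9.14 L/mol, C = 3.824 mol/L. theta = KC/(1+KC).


Langmuir isotherm: theta = K*C / (1 + K*C)
K*C = 9.14 * 3.824 = 34.95136
theta = 34.95136 / (1 + 34.95136) = 34.95136 / 35.95136
theta = 0.9722

0.9722


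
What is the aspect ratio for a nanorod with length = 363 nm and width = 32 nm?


Aspect ratio AR = length / diameter
AR = 363 / 32
AR = 11.34

11.34


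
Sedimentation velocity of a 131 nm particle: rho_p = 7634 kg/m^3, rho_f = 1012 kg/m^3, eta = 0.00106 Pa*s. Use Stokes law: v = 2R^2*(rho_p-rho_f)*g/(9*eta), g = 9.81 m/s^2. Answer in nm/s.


Radius R = 131/2 nm = 6.55e-08 m
Density difference = 7634 - 1012 = 6622 kg/m^3
v = 2 * R^2 * (rho_p - rho_f) * g / (9 * eta)
v = 2 * (6.55e-08)^2 * 6622 * 9.81 / (9 * 0.00106)
v = 5.84282e-08 m/s = 58.4282 nm/s

58.4282


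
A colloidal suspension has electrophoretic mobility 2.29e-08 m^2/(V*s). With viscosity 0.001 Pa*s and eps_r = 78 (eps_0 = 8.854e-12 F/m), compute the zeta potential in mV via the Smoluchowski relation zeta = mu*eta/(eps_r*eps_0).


Smoluchowski equation: zeta = mu * eta / (eps_r * eps_0)
zeta = 2.29e-08 * 0.001 / (78 * 8.854e-12)
zeta = 0.033159 V = 33.16 mV

33.16


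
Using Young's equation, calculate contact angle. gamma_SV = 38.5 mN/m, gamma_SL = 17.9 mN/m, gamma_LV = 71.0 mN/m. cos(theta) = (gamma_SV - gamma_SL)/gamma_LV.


cos(theta) = (gamma_SV - gamma_SL) / gamma_LV
cos(theta) = (38.5 - 17.9) / 71.0
cos(theta) = 0.290141
theta = arccos(0.290141) = 73.13 degrees

73.13


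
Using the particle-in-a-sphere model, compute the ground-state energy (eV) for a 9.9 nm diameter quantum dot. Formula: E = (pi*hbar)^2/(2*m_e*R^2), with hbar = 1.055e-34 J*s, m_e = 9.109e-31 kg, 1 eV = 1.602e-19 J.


Radius R = 9.9/2 = 4.95 nm = 4.95e-09 m
E = (pi * 1.055e-34)^2 / (2 * 9.109e-31 * (4.95e-09)^2)
E(J) = 2.4609e-21
E = E(J) / 1.602e-19 = 0.0154 eV

0.0154


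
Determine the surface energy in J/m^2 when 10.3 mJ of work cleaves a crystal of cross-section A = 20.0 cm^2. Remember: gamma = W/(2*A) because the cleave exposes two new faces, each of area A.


Convert: A = 20.0 cm^2 = 0.002 m^2, W = 10.3 mJ = 0.0103 J
Cleaving exposes two faces of area A, so total new surface = 2*A and gamma = W / (2*A)
gamma = 0.0103 / (2 * 0.002)
gamma = 2.575 J/m^2

2.575


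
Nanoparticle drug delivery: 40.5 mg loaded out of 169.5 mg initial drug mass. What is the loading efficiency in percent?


Drug loading efficiency = (drug loaded / drug initial) * 100
DLE = 40.5 / 169.5 * 100
DLE = 0.2389 * 100
DLE = 23.89%

23.89


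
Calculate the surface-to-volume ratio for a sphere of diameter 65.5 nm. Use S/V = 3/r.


Radius r = 65.5/2 = 32.75 nm
S/V = 3 / r = 3 / 32.75
S/V = 0.0916 nm^-1

0.0916


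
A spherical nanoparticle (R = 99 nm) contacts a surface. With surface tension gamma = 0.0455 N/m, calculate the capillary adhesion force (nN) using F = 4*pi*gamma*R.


Convert radius: R = 99 nm = 9.9e-08 m
F = 4 * pi * gamma * R
F = 4 * pi * 0.0455 * 9.9e-08
F = 5.66052e-08 N = 56.6052 nN

56.6052


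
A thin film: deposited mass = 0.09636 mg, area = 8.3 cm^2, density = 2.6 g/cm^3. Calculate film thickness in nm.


Convert: m = 0.09636 mg = 9.6360e-08 kg, A = 8.3 cm^2 = 8.3000e-04 m^2, rho = 2.6 g/cm^3 = 2600 kg/m^3
t = m / (A * rho)
t = 9.6360e-08 / (8.3000e-04 * 2600)
t = 4.4652e-08 m = 44.7 nm

44.7


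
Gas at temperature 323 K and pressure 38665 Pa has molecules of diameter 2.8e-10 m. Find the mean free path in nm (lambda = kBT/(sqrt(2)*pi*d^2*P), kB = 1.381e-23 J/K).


Mean free path: lambda = kB*T / (sqrt(2) * pi * d^2 * P)
lambda = 1.381e-23 * 323 / (sqrt(2) * pi * (2.8e-10)^2 * 38665)
lambda = 3.31205e-07 m
lambda = 331.21 nm

331.21


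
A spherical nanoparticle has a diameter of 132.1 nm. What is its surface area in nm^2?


Radius r = 132.1/2 = 66.05 nm
Surface area SA = 4 * pi * r^2
SA = 4 * pi * (66.05)^2
SA = 54822.08 nm^2

54822.08


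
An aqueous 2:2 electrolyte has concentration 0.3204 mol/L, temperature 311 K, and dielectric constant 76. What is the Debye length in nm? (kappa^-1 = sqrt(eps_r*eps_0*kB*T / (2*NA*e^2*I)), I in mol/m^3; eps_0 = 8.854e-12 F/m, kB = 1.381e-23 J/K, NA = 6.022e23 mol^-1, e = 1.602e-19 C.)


Ionic strength I = 0.3204 * 2^2 * 1000 = 1281.6 mol/m^3
kappa^-1 = sqrt(76 * 8.854e-12 * 1.381e-23 * 311 / (2 * 6.022e23 * (1.602e-19)^2 * 1281.6))
kappa^-1 = 0.27 nm

0.27


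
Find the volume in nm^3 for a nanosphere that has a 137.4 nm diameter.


Radius r = 137.4/2 = 68.7 nm
Volume V = (4/3) * pi * r^3
V = (4/3) * pi * (68.7)^3
V = 1358184.66 nm^3

1358184.66


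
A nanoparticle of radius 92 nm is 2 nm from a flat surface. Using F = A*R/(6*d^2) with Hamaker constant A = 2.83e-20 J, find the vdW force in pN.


Convert to SI: R = 92 nm = 9.2e-08 m, d = 2 nm = 2e-09 m
F = A * R / (6 * d^2)
F = 2.83e-20 * 9.2e-08 / (6 * (2e-09)^2)
F = 1.08483e-10 N = 108.483 pN

108.483


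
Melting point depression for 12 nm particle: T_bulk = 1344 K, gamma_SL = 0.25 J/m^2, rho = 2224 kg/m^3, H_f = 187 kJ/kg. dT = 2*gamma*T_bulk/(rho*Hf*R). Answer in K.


Radius R = 12/2 = 6 nm = 6e-09 m
Convert H_f = 187 kJ/kg = 187000 J/kg
dT = 2 * gamma_SL * T_bulk / (rho * H_f * R)
dT = 2 * 0.25 * 1344 / (2224 * 187000 * 6e-09)
dT = 269.3 K

269.3


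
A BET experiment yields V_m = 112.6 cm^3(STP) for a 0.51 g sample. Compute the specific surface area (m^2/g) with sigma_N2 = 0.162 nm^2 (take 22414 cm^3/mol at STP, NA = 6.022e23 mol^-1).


Number of moles in monolayer = V_m / 22414 = 112.6 / 22414 = 0.00502365
Number of molecules = moles * NA = 0.00502365 * 6.022e23
SA = molecules * sigma / mass
SA = (112.6 / 22414) * 6.022e23 * 0.162e-18 / 0.51
SA = 961.0 m^2/g

961.0


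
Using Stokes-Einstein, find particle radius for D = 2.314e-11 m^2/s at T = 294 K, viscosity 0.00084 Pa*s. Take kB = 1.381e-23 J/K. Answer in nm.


Stokes-Einstein: R = kB*T / (6*pi*eta*D)
R = 1.381e-23 * 294 / (6 * pi * 0.00084 * 2.314e-11)
R = 1.10815e-08 m = 11.08 nm

11.08


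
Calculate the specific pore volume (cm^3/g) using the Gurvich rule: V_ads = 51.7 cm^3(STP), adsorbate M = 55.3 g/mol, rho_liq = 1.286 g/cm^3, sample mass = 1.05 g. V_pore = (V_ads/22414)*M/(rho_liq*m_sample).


Moles adsorbed n = V_ads / 22414 = 51.7 / 22414 = 2.306594e-03 mol
Liquid volume V_liq = n * M / rho_liq = 2.306594e-03 * 55.3 / 1.286 = 0.09919 cm^3
Specific pore volume V_pore = V_liq / m_sample = 0.09919 / 1.05
V_pore = 0.0945 cm^3/g

0.0945


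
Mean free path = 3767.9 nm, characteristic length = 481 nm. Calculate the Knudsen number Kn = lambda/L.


Knudsen number Kn = lambda / L
Kn = 3767.9 / 481
Kn = 7.8335

7.8335


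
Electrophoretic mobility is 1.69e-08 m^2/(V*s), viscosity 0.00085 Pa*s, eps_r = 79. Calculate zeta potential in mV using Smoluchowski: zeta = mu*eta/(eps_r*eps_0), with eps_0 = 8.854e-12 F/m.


Smoluchowski equation: zeta = mu * eta / (eps_r * eps_0)
zeta = 1.69e-08 * 0.00085 / (79 * 8.854e-12)
zeta = 0.020537 V = 20.54 mV

20.54


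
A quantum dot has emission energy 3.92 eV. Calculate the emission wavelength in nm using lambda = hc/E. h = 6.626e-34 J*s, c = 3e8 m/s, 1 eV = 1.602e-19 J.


Convert energy: E = 3.92 eV = 3.92 * 1.602e-19 = 6.27984e-19 J
lambda = h*c / E = 6.626e-34 * 3e8 / 6.27984e-19
lambda = 3.16537e-07 m = 316.5 nm

316.5


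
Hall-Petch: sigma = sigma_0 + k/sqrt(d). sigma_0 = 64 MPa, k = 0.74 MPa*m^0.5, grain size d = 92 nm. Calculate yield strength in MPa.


d = 92 nm = 9.2e-08 m
sqrt(d) = 0.000303315
Hall-Petch contribution = k / sqrt(d) = 0.74 / 0.000303315 = 2439.7 MPa
sigma = sigma_0 + k/sqrt(d) = 64 + 2439.7 = 2503.7 MPa

2503.7


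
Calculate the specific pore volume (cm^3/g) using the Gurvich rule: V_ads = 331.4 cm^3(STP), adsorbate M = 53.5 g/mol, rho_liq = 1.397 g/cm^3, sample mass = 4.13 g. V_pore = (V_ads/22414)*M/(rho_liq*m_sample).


Moles adsorbed n = V_ads / 22414 = 331.4 / 22414 = 1.478540e-02 mol
Liquid volume V_liq = n * M / rho_liq = 1.478540e-02 * 53.5 / 1.397 = 0.56623 cm^3
Specific pore volume V_pore = V_liq / m_sample = 0.56623 / 4.13
V_pore = 0.1371 cm^3/g

0.1371


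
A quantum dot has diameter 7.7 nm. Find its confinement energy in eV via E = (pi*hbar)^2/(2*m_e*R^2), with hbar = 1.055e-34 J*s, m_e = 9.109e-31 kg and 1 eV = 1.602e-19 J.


Radius R = 7.7/2 = 3.85 nm = 3.85e-09 m
E = (pi * 1.055e-34)^2 / (2 * 9.109e-31 * (3.85e-09)^2)
E(J) = 4.06801e-21
E = E(J) / 1.602e-19 = 0.0254 eV

0.0254


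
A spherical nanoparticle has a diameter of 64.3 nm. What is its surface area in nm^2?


Radius r = 64.3/2 = 32.15 nm
Surface area SA = 4 * pi * r^2
SA = 4 * pi * (32.15)^2
SA = 12988.88 nm^2

12988.88


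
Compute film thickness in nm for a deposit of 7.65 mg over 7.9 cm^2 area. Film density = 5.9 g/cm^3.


Convert: m = 7.65 mg = 7.6500e-06 kg, A = 7.9 cm^2 = 7.9000e-04 m^2, rho = 5.9 g/cm^3 = 5900 kg/m^3
t = m / (A * rho)
t = 7.6500e-06 / (7.9000e-04 * 5900)
t = 1.6413e-06 m = 1641.3 nm

1641.3


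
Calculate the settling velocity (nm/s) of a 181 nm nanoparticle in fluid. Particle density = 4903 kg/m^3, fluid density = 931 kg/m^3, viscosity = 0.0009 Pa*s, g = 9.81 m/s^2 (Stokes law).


Radius R = 181/2 nm = 9.05e-08 m
Density difference = 4903 - 931 = 3972 kg/m^3
v = 2 * R^2 * (rho_p - rho_f) * g / (9 * eta)
v = 2 * (9.05e-08)^2 * 3972 * 9.81 / (9 * 0.0009)
v = 7.87989e-08 m/s = 78.7989 nm/s

78.7989


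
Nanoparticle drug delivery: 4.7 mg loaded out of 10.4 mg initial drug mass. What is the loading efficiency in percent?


Drug loading efficiency = (drug loaded / drug initial) * 100
DLE = 4.7 / 10.4 * 100
DLE = 0.4519 * 100
DLE = 45.19%

45.19


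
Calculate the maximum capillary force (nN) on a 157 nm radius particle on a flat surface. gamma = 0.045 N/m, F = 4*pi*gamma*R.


Convert radius: R = 157 nm = 1.57e-07 m
F = 4 * pi * gamma * R
F = 4 * pi * 0.045 * 1.57e-07
F = 8.87814e-08 N = 88.7814 nN

88.7814


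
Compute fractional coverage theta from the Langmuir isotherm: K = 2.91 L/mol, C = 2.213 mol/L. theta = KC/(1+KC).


Langmuir isotherm: theta = K*C / (1 + K*C)
K*C = 2.91 * 2.213 = 6.43983
theta = 6.43983 / (1 + 6.43983) = 6.43983 / 7.43983
theta = 0.8656

0.8656


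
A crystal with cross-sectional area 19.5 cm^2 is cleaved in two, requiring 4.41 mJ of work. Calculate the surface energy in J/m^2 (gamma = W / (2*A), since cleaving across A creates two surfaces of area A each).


Convert: A = 19.5 cm^2 = 0.00195 m^2, W = 4.41 mJ = 0.00441 J
Cleaving exposes two faces of area A, so total new surface = 2*A and gamma = W / (2*A)
gamma = 0.00441 / (2 * 0.00195)
gamma = 1.131 J/m^2

1.131


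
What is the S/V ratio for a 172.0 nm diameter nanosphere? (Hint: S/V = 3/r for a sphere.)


Radius r = 172.0/2 = 86 nm
S/V = 3 / r = 3 / 86
S/V = 0.0349 nm^-1

0.0349


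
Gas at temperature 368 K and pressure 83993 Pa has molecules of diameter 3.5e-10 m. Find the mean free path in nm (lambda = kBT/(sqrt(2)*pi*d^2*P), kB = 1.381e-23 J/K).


Mean free path: lambda = kB*T / (sqrt(2) * pi * d^2 * P)
lambda = 1.381e-23 * 368 / (sqrt(2) * pi * (3.5e-10)^2 * 83993)
lambda = 1.11173e-07 m
lambda = 111.17 nm

111.17


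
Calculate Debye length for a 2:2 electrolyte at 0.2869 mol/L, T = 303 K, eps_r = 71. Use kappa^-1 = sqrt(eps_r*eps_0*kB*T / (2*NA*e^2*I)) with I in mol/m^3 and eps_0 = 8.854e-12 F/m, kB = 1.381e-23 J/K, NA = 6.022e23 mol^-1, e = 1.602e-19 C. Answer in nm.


Ionic strength I = 0.2869 * 2^2 * 1000 = 1147.6 mol/m^3
kappa^-1 = sqrt(71 * 8.854e-12 * 1.381e-23 * 303 / (2 * 6.022e23 * (1.602e-19)^2 * 1147.6))
kappa^-1 = 0.272 nm

0.272


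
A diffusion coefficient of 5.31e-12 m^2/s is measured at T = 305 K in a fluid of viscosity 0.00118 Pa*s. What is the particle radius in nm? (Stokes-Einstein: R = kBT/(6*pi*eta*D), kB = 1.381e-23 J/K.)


Stokes-Einstein: R = kB*T / (6*pi*eta*D)
R = 1.381e-23 * 305 / (6 * pi * 0.00118 * 5.31e-12)
R = 3.56628e-08 m = 35.66 nm

35.66


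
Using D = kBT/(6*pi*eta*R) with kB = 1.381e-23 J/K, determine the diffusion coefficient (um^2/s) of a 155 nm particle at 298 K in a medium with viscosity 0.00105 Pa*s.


Radius R = 155/2 = 77.5 nm = 7.75e-08 m
D = kB*T / (6*pi*eta*R)
D = 1.381e-23 * 298 / (6 * pi * 0.00105 * 7.75e-08)
D = 2.68298e-12 m^2/s = 2.683 um^2/s

2.683


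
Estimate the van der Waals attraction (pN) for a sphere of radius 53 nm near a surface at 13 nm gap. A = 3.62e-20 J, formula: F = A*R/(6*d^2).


Convert to SI: R = 53 nm = 5.3e-08 m, d = 13 nm = 1.3e-08 m
F = A * R / (6 * d^2)
F = 3.62e-20 * 5.3e-08 / (6 * (1.3e-08)^2)
F = 1.89211e-12 N = 1.892 pN

1.892


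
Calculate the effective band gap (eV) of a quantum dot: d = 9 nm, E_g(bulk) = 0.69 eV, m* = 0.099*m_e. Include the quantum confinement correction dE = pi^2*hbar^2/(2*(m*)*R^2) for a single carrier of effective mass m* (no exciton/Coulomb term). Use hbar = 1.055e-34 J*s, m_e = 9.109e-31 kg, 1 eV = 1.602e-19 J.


Radius R = 9/2 nm = 4.5e-09 m
Confinement energy dE = pi^2 * hbar^2 / (2 * m_eff * m_e * R^2)
dE = pi^2 * (1.055e-34)^2 / (2 * 0.099 * 9.109e-31 * (4.5e-09)^2) J, divided by 1.602e-19 J/eV
dE = 0.1878 eV
Total band gap = E_g(bulk) + dE = 0.69 + 0.1878 = 0.8778 eV

0.8778


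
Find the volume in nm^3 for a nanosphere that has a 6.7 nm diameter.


Radius r = 6.7/2 = 3.35 nm
Volume V = (4/3) * pi * r^3
V = (4/3) * pi * (3.35)^3
V = 157.48 nm^3

157.48


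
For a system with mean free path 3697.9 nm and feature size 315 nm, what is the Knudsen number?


Knudsen number Kn = lambda / L
Kn = 3697.9 / 315
Kn = 11.7394

11.7394


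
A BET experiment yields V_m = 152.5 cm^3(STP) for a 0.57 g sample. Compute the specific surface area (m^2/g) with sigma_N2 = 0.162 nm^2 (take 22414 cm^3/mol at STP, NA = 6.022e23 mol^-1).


Number of moles in monolayer = V_m / 22414 = 152.5 / 22414 = 0.00680378
Number of molecules = moles * NA = 0.00680378 * 6.022e23
SA = molecules * sigma / mass
SA = (152.5 / 22414) * 6.022e23 * 0.162e-18 / 0.57
SA = 1164.5 m^2/g

1164.5


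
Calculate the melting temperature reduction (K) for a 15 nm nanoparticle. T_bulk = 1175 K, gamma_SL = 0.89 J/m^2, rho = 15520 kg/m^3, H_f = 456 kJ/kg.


Radius R = 15/2 = 7.5 nm = 7.5e-09 m
Convert H_f = 456 kJ/kg = 456000 J/kg
dT = 2 * gamma_SL * T_bulk / (rho * H_f * R)
dT = 2 * 0.89 * 1175 / (15520 * 456000 * 7.5e-09)
dT = 39.4 K

39.4


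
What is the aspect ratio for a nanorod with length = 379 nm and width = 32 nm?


Aspect ratio AR = length / diameter
AR = 379 / 32
AR = 11.84

11.84


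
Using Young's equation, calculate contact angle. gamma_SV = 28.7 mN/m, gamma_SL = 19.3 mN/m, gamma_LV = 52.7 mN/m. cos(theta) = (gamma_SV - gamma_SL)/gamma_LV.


cos(theta) = (gamma_SV - gamma_SL) / gamma_LV
cos(theta) = (28.7 - 19.3) / 52.7
cos(theta) = 0.178368
theta = arccos(0.178368) = 79.73 degrees

79.73


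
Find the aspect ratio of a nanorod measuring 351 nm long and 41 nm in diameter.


Aspect ratio AR = length / diameter
AR = 351 / 41
AR = 8.56

8.56


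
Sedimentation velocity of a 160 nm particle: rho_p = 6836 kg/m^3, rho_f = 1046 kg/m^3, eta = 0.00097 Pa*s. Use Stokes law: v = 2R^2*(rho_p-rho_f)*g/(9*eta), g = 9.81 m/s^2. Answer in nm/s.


Radius R = 160/2 nm = 8e-08 m
Density difference = 6836 - 1046 = 5790 kg/m^3
v = 2 * R^2 * (rho_p - rho_f) * g / (9 * eta)
v = 2 * (8e-08)^2 * 5790 * 9.81 / (9 * 0.00097)
v = 8.32805e-08 m/s = 83.2805 nm/s

83.2805


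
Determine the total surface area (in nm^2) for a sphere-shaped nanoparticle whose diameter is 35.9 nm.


Radius r = 35.9/2 = 17.95 nm
Surface area SA = 4 * pi * r^2
SA = 4 * pi * (17.95)^2
SA = 4048.92 nm^2

4048.92


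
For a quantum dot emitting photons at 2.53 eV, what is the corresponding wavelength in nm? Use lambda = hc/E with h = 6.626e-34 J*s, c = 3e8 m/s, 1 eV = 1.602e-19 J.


Convert energy: E = 2.53 eV = 2.53 * 1.602e-19 = 4.05306e-19 J
lambda = h*c / E = 6.626e-34 * 3e8 / 4.05306e-19
lambda = 4.90444e-07 m = 490.4 nm

490.4


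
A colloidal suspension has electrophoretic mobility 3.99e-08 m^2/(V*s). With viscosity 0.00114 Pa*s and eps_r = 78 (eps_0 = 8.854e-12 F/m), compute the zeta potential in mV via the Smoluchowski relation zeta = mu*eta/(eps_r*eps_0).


Smoluchowski equation: zeta = mu * eta / (eps_r * eps_0)
zeta = 3.99e-08 * 0.00114 / (78 * 8.854e-12)
zeta = 0.065863 V = 65.86 mV

65.86


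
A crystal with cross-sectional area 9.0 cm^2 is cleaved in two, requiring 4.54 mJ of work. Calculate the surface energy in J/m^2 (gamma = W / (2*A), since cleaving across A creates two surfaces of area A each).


Convert: A = 9.0 cm^2 = 0.0009 m^2, W = 4.54 mJ = 0.00454 J
Cleaving exposes two faces of area A, so total new surface = 2*A and gamma = W / (2*A)
gamma = 0.00454 / (2 * 0.0009)
gamma = 2.522 J/m^2

2.522


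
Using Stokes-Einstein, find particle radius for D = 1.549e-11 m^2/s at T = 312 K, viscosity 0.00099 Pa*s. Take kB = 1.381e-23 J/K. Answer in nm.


Stokes-Einstein: R = kB*T / (6*pi*eta*D)
R = 1.381e-23 * 312 / (6 * pi * 0.00099 * 1.549e-11)
R = 1.4906e-08 m = 14.91 nm

14.91


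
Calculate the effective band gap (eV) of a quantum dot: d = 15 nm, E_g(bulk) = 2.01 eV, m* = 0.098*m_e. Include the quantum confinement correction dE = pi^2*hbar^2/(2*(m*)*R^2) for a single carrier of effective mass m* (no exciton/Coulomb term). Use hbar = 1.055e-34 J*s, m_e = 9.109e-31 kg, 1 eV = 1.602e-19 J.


Radius R = 15/2 nm = 7.5e-09 m
Confinement energy dE = pi^2 * hbar^2 / (2 * m_eff * m_e * R^2)
dE = pi^2 * (1.055e-34)^2 / (2 * 0.098 * 9.109e-31 * (7.5e-09)^2) J, divided by 1.602e-19 J/eV
dE = 0.0683 eV
Total band gap = E_g(bulk) + dE = 2.01 + 0.0683 = 2.0783 eV

2.0783


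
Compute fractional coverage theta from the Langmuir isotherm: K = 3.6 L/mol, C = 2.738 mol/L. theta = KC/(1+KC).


Langmuir isotherm: theta = K*C / (1 + K*C)
K*C = 3.6 * 2.738 = 9.8568
theta = 9.8568 / (1 + 9.8568) = 9.8568 / 10.8568
theta = 0.9079

0.9079


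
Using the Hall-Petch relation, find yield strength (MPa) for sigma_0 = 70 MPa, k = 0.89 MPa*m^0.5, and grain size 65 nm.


d = 65 nm = 6.5e-08 m
sqrt(d) = 0.000254951
Hall-Petch contribution = k / sqrt(d) = 0.89 / 0.000254951 = 3490.9 MPa
sigma = sigma_0 + k/sqrt(d) = 70 + 3490.9 = 3560.9 MPa

3560.9


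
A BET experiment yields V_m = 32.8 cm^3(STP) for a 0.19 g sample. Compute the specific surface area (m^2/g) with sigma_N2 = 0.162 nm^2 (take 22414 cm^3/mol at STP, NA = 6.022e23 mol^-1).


Number of moles in monolayer = V_m / 22414 = 32.8 / 22414 = 0.00146337
Number of molecules = moles * NA = 0.00146337 * 6.022e23
SA = molecules * sigma / mass
SA = (32.8 / 22414) * 6.022e23 * 0.162e-18 / 0.19
SA = 751.4 m^2/g

751.4


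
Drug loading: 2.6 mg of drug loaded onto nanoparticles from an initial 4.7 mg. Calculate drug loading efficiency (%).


Drug loading efficiency = (drug loaded / drug initial) * 100
DLE = 2.6 / 4.7 * 100
DLE = 0.5532 * 100
DLE = 55.32%

55.32


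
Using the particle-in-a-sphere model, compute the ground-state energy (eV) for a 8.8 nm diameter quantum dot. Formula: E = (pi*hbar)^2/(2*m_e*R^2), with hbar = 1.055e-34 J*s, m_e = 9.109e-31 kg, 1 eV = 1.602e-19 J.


Radius R = 8.8/2 = 4.4 nm = 4.4e-09 m
E = (pi * 1.055e-34)^2 / (2 * 9.109e-31 * (4.4e-09)^2)
E(J) = 3.11457e-21
E = E(J) / 1.602e-19 = 0.0194 eV

0.0194


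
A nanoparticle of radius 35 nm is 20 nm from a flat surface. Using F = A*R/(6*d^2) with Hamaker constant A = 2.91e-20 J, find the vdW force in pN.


Convert to SI: R = 35 nm = 3.5e-08 m, d = 20 nm = 2e-08 m
F = A * R / (6 * d^2)
F = 2.91e-20 * 3.5e-08 / (6 * (2e-08)^2)
F = 4.24375e-13 N = 0.424 pN

0.424


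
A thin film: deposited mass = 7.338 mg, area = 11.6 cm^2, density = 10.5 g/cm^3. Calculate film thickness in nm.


Convert: m = 7.338 mg = 7.3380e-06 kg, A = 11.6 cm^2 = 1.1600e-03 m^2, rho = 10.5 g/cm^3 = 10500 kg/m^3
t = m / (A * rho)
t = 7.3380e-06 / (1.1600e-03 * 10500)
t = 6.0246e-07 m = 602.5 nm

602.5


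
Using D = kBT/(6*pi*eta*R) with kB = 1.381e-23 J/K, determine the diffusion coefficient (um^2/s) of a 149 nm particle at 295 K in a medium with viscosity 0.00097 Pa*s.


Radius R = 149/2 = 74.5 nm = 7.45e-08 m
D = kB*T / (6*pi*eta*R)
D = 1.381e-23 * 295 / (6 * pi * 0.00097 * 7.45e-08)
D = 2.99079e-12 m^2/s = 2.991 um^2/s

2.991


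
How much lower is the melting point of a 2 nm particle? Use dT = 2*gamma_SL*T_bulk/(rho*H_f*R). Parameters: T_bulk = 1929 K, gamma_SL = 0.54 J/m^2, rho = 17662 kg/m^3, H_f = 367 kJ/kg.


Radius R = 2/2 = 1 nm = 1e-09 m
Convert H_f = 367 kJ/kg = 367000 J/kg
dT = 2 * gamma_SL * T_bulk / (rho * H_f * R)
dT = 2 * 0.54 * 1929 / (17662 * 367000 * 1e-09)
dT = 321.4 K

321.4


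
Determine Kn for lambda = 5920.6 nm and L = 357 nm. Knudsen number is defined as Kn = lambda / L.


Knudsen number Kn = lambda / L
Kn = 5920.6 / 357
Kn = 16.5843

16.5843


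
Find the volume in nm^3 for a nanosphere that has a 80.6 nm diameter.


Radius r = 80.6/2 = 40.3 nm
Volume V = (4/3) * pi * r^3
V = (4/3) * pi * (40.3)^3
V = 274159.78 nm^3

274159.78


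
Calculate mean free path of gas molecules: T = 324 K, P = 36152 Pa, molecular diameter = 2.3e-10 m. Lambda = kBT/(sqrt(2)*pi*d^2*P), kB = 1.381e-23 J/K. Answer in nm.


Mean free path: lambda = kB*T / (sqrt(2) * pi * d^2 * P)
lambda = 1.381e-23 * 324 / (sqrt(2) * pi * (2.3e-10)^2 * 36152)
lambda = 5.26606e-07 m
lambda = 526.61 nm

526.61


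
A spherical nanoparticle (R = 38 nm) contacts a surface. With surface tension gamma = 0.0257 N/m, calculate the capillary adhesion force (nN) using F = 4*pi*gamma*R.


Convert radius: R = 38 nm = 3.8e-08 m
F = 4 * pi * gamma * R
F = 4 * pi * 0.0257 * 3.8e-08
F = 1.22723e-08 N = 12.2723 nN

12.2723


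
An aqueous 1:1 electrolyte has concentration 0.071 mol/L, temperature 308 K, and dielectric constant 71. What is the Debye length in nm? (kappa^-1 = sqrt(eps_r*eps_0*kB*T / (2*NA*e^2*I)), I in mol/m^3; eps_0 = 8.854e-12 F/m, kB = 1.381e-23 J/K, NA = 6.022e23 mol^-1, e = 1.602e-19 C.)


Ionic strength I = 0.071 * 1^2 * 1000 = 71 mol/m^3
kappa^-1 = sqrt(71 * 8.854e-12 * 1.381e-23 * 308 / (2 * 6.022e23 * (1.602e-19)^2 * 71))
kappa^-1 = 1.104 nm

1.104


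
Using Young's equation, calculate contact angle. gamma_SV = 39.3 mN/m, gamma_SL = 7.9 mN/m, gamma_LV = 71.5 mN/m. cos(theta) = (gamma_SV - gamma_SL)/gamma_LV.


cos(theta) = (gamma_SV - gamma_SL) / gamma_LV
cos(theta) = (39.3 - 7.9) / 71.5
cos(theta) = 0.439161
theta = arccos(0.439161) = 63.95 degrees

63.95


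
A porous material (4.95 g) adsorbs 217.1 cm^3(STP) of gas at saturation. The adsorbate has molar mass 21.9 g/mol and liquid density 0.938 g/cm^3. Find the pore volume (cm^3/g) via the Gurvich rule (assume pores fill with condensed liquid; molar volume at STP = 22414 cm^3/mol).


Moles adsorbed n = V_ads / 22414 = 217.1 / 22414 = 9.685911e-03 mol
Liquid volume V_liq = n * M / rho_liq = 9.685911e-03 * 21.9 / 0.938 = 0.22614 cm^3
Specific pore volume V_pore = V_liq / m_sample = 0.22614 / 4.95
V_pore = 0.0457 cm^3/g

0.0457


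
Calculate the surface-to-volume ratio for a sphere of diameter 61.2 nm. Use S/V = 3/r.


Radius r = 61.2/2 = 30.6 nm
S/V = 3 / r = 3 / 30.6
S/V = 0.098 nm^-1

0.098


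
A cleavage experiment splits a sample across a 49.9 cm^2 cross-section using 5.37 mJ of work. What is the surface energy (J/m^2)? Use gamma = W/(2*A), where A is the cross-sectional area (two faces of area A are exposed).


Convert: A = 49.9 cm^2 = 0.00499 m^2, W = 5.37 mJ = 0.00537 J
Cleaving exposes two faces of area A, so total new surface = 2*A and gamma = W / (2*A)
gamma = 0.00537 / (2 * 0.00499)
gamma = 0.538 J/m^2

0.538


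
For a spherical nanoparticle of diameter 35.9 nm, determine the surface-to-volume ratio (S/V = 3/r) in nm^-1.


Radius r = 35.9/2 = 17.95 nm
S/V = 3 / r = 3 / 17.95
S/V = 0.1671 nm^-1

0.1671


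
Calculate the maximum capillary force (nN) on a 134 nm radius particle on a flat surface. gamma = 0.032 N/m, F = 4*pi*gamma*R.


Convert radius: R = 134 nm = 1.34e-07 m
F = 4 * pi * gamma * R
F = 4 * pi * 0.032 * 1.34e-07
F = 5.38846e-08 N = 53.8846 nN

53.8846


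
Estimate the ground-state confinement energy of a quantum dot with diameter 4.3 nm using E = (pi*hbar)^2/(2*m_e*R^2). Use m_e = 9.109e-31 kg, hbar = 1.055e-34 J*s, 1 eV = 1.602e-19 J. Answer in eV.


Radius R = 4.3/2 = 2.15 nm = 2.15e-09 m
E = (pi * 1.055e-34)^2 / (2 * 9.109e-31 * (2.15e-09)^2)
E(J) = 1.30445e-20
E = E(J) / 1.602e-19 = 0.0814 eV

0.0814


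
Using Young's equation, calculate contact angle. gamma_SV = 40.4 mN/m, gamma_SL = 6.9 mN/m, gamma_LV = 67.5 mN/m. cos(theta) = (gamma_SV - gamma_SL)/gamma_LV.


cos(theta) = (gamma_SV - gamma_SL) / gamma_LV
cos(theta) = (40.4 - 6.9) / 67.5
cos(theta) = 0.496296
theta = arccos(0.496296) = 60.24 degrees

60.24


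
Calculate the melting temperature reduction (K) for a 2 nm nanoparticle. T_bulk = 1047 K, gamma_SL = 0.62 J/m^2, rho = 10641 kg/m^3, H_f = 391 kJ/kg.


Radius R = 2/2 = 1 nm = 1e-09 m
Convert H_f = 391 kJ/kg = 391000 J/kg
dT = 2 * gamma_SL * T_bulk / (rho * H_f * R)
dT = 2 * 0.62 * 1047 / (10641 * 391000 * 1e-09)
dT = 312.0 K

312.0


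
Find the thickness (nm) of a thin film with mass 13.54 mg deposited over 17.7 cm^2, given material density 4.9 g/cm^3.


Convert: m = 13.54 mg = 1.3540e-05 kg, A = 17.7 cm^2 = 1.7700e-03 m^2, rho = 4.9 g/cm^3 = 4900 kg/m^3
t = m / (A * rho)
t = 1.3540e-05 / (1.7700e-03 * 4900)
t = 1.5612e-06 m = 1561.2 nm

1561.2


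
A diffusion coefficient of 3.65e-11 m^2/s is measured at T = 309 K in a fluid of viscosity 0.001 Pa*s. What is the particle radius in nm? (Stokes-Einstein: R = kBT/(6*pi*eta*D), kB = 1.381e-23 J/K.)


Stokes-Einstein: R = kB*T / (6*pi*eta*D)
R = 1.381e-23 * 309 / (6 * pi * 0.001 * 3.65e-11)
R = 6.20238e-09 m = 6.2 nm

6.2


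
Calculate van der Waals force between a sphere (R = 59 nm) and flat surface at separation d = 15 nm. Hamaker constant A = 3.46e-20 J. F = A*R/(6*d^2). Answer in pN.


Convert to SI: R = 59 nm = 5.9e-08 m, d = 15 nm = 1.5e-08 m
F = A * R / (6 * d^2)
F = 3.46e-20 * 5.9e-08 / (6 * (1.5e-08)^2)
F = 1.51215e-12 N = 1.512 pN

1.512


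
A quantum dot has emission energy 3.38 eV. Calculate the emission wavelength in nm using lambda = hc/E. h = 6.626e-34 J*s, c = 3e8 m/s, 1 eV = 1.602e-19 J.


Convert energy: E = 3.38 eV = 3.38 * 1.602e-19 = 5.41476e-19 J
lambda = h*c / E = 6.626e-34 * 3e8 / 5.41476e-19
lambda = 3.67108e-07 m = 367.1 nm

367.1


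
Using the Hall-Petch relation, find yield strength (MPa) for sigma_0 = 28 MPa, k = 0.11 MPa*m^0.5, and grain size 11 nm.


d = 11 nm = 1.1e-08 m
sqrt(d) = 0.0001048809
Hall-Petch contribution = k / sqrt(d) = 0.11 / 0.0001048809 = 1048.8 MPa
sigma = sigma_0 + k/sqrt(d) = 28 + 1048.8 = 1076.8 MPa

1076.8


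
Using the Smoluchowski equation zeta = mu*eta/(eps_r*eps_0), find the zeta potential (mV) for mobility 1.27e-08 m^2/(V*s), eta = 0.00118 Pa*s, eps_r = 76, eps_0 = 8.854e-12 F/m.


Smoluchowski equation: zeta = mu * eta / (eps_r * eps_0)
zeta = 1.27e-08 * 0.00118 / (76 * 8.854e-12)
zeta = 0.022271 V = 22.27 mV

22.27


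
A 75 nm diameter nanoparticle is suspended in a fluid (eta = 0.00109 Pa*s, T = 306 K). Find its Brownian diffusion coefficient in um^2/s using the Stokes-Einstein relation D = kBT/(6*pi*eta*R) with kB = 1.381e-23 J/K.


Radius R = 75/2 = 37.5 nm = 3.75e-08 m
D = kB*T / (6*pi*eta*R)
D = 1.381e-23 * 306 / (6 * pi * 0.00109 * 3.75e-08)
D = 5.48474e-12 m^2/s = 5.485 um^2/s

5.485


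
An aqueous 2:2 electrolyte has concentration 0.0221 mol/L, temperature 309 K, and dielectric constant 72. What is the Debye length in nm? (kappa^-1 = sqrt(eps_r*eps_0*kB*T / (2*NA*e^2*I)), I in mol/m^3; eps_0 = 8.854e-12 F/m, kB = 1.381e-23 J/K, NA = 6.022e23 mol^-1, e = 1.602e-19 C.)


Ionic strength I = 0.0221 * 2^2 * 1000 = 88.4 mol/m^3
kappa^-1 = sqrt(72 * 8.854e-12 * 1.381e-23 * 309 / (2 * 6.022e23 * (1.602e-19)^2 * 88.4))
kappa^-1 = 0.998 nm

0.998


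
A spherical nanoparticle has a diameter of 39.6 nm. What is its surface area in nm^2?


Radius r = 39.6/2 = 19.8 nm
Surface area SA = 4 * pi * r^2
SA = 4 * pi * (19.8)^2
SA = 4926.52 nm^2

4926.52


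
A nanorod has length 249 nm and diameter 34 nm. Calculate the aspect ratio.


Aspect ratio AR = length / diameter
AR = 249 / 34
AR = 7.32

7.32


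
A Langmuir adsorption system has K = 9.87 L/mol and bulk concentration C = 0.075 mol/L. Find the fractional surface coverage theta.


Langmuir isotherm: theta = K*C / (1 + K*C)
K*C = 9.87 * 0.075 = 0.74025
theta = 0.74025 / (1 + 0.74025) = 0.74025 / 1.74025
theta = 0.4254

0.4254


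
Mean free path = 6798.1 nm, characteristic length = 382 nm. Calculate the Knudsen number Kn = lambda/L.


Knudsen number Kn = lambda / L
Kn = 6798.1 / 382
Kn = 17.7961

17.7961


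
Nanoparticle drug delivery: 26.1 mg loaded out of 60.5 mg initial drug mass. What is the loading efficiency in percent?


Drug loading efficiency = (drug loaded / drug initial) * 100
DLE = 26.1 / 60.5 * 100
DLE = 0.4314 * 100
DLE = 43.14%

43.14


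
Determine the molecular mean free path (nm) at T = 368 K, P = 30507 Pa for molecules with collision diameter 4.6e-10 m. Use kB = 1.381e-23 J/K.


Mean free path: lambda = kB*T / (sqrt(2) * pi * d^2 * P)
lambda = 1.381e-23 * 368 / (sqrt(2) * pi * (4.6e-10)^2 * 30507)
lambda = 1.77199e-07 m
lambda = 177.2 nm

177.2


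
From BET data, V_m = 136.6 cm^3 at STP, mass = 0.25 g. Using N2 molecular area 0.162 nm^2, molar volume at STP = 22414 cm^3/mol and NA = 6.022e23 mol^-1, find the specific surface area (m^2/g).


Number of moles in monolayer = V_m / 22414 = 136.6 / 22414 = 0.00609441
Number of molecules = moles * NA = 0.00609441 * 6.022e23
SA = molecules * sigma / mass
SA = (136.6 / 22414) * 6.022e23 * 0.162e-18 / 0.25
SA = 2378.2 m^2/g

2378.2


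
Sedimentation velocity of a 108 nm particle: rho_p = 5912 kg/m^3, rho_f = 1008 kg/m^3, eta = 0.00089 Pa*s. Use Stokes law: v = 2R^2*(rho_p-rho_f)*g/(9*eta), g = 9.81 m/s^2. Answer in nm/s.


Radius R = 108/2 nm = 5.4e-08 m
Density difference = 5912 - 1008 = 4904 kg/m^3
v = 2 * R^2 * (rho_p - rho_f) * g / (9 * eta)
v = 2 * (5.4e-08)^2 * 4904 * 9.81 / (9 * 0.00089)
v = 3.50271e-08 m/s = 35.0271 nm/s

35.0271


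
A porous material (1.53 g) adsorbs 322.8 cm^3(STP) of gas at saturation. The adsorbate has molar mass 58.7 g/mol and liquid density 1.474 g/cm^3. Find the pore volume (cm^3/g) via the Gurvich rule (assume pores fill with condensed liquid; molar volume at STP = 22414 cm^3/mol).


Moles adsorbed n = V_ads / 22414 = 322.8 / 22414 = 1.440171e-02 mol
Liquid volume V_liq = n * M / rho_liq = 1.440171e-02 * 58.7 / 1.474 = 0.57353 cm^3
Specific pore volume V_pore = V_liq / m_sample = 0.57353 / 1.53
V_pore = 0.3749 cm^3/g

0.3749


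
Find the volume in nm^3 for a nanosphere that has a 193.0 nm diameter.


Radius r = 193.0/2 = 96.5 nm
Volume V = (4/3) * pi * r^3
V = (4/3) * pi * (96.5)^3
V = 3764181.44 nm^3

3764181.44


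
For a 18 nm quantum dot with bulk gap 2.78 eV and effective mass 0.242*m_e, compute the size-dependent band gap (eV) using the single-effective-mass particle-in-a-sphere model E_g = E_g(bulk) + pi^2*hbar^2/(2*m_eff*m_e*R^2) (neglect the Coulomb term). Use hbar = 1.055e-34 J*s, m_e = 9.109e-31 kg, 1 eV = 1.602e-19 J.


Radius R = 18/2 nm = 9e-09 m
Confinement energy dE = pi^2 * hbar^2 / (2 * m_eff * m_e * R^2)
dE = pi^2 * (1.055e-34)^2 / (2 * 0.242 * 9.109e-31 * (9e-09)^2) J, divided by 1.602e-19 J/eV
dE = 0.0192 eV
Total band gap = E_g(bulk) + dE = 2.78 + 0.0192 = 2.7992 eV

2.7992


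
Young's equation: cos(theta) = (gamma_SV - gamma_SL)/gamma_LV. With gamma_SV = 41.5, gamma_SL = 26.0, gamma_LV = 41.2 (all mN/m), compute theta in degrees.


cos(theta) = (gamma_SV - gamma_SL) / gamma_LV
cos(theta) = (41.5 - 26.0) / 41.2
cos(theta) = 0.376214
theta = arccos(0.376214) = 67.9 degrees

67.9
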